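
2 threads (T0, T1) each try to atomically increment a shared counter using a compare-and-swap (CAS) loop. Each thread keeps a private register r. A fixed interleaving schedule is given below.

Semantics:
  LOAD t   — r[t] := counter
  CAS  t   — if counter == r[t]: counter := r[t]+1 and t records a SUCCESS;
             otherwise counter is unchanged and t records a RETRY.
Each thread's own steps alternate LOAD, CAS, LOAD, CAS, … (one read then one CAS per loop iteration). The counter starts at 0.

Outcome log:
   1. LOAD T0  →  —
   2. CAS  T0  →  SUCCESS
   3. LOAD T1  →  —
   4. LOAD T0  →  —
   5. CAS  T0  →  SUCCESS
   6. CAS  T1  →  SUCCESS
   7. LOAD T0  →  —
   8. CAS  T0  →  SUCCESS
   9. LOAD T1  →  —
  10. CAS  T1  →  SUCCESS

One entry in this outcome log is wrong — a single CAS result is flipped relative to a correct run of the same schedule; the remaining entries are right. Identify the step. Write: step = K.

step = 6

Correct run:
   1) LOAD T0:  M=0  r_T0=0
   2) CAS  T0:  M=1  r_T0=0 ✓
   3) LOAD T1:  M=1  r_T1=1
   4) LOAD T0:  M=1  r_T0=1
   5) CAS  T0:  M=2  r_T0=1 ✓
   6) CAS  T1:  M=2  r_T1=1 ✗
   7) LOAD T0:  M=2  r_T0=2
   8) CAS  T0:  M=3  r_T0=2 ✓
   9) LOAD T1:  M=3  r_T1=3
  10) CAS  T1:  M=4  r_T1=3 ✓
Mismatch at 6.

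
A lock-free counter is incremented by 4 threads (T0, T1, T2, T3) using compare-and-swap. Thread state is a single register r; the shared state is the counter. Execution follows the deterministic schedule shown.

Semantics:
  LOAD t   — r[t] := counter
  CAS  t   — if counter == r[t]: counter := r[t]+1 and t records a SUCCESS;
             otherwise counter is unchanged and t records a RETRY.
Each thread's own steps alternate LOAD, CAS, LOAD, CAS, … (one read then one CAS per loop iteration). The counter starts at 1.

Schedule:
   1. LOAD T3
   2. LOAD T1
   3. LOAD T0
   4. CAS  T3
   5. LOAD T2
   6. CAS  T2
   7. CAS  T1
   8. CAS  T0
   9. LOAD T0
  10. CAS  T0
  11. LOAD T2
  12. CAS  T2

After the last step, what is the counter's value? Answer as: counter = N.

counter = 5

[1] T3.load  rd  (counter 1, T3.r 1)
[2] T1.load  rd  (counter 1, T1.r 1)
[3] T0.load  rd  (counter 1, T0.r 1)
[4] T3.cas  hit  (counter 2, T3.r 1)
[5] T2.load  rd  (counter 2, T2.r 2)
[6] T2.cas  hit  (counter 3, T2.r 2)
[7] T1.cas  miss  (counter 3, T1.r 1)
[8] T0.cas  miss  (counter 3, T0.r 1)
[9] T0.load  rd  (counter 3, T0.r 3)
[10] T0.cas  hit  (counter 4, T0.r 3)
[11] T2.load  rd  (counter 4, T2.r 4)
[12] T2.cas  hit  (counter 5, T2.r 4)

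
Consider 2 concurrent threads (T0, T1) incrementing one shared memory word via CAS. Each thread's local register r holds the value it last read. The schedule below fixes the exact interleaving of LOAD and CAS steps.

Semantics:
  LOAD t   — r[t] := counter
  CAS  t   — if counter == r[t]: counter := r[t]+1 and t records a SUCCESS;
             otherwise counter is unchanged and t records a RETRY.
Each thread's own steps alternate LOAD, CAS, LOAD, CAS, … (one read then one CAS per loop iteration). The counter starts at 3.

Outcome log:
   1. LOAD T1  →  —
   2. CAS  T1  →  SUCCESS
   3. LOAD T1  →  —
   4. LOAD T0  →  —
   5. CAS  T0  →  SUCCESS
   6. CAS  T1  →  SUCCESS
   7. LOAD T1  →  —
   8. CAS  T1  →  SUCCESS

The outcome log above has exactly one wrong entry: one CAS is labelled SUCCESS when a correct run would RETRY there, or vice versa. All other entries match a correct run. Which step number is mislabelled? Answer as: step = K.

step = 6

Correct run:
   1) LOAD T1:  M=3  r_T1=3
   2) CAS  T1:  M=4  r_T1=3 ✓
   3) LOAD T1:  M=4  r_T1=4
   4) LOAD T0:  M=4  r_T0=4
   5) CAS  T0:  M=5  r_T0=4 ✓
   6) CAS  T1:  M=5  r_T1=4 ✗
   7) LOAD T1:  M=5  r_T1=5
   8) CAS  T1:  M=6  r_T1=5 ✓
Log disagrees first at step 6.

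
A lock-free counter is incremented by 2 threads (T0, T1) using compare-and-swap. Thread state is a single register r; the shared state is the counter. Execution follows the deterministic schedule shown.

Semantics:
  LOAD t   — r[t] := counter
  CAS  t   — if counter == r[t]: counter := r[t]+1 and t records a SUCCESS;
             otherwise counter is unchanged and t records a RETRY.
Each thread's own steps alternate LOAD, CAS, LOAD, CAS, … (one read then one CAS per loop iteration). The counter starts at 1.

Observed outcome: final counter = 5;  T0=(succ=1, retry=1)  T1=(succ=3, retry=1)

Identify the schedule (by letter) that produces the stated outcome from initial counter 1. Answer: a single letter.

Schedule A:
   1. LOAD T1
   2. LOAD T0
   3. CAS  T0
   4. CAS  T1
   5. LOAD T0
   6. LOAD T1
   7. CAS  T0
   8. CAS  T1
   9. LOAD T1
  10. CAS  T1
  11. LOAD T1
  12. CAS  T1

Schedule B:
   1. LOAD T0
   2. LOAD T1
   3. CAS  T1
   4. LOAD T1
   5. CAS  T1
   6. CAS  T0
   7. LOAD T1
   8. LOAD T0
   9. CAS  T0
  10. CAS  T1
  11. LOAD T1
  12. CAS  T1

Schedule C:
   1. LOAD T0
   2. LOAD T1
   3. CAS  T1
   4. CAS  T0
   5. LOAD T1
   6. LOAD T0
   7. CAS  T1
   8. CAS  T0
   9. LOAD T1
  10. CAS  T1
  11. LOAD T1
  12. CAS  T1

B

Run B:
   1) LOAD T0:  M=1  r_T0=1
   2) LOAD T1:  M=1  r_T1=1
   3) CAS  T1:  M=2  r_T1=1 ✓
   4) LOAD T1:  M=2  r_T1=2
   5) CAS  T1:  M=3  r_T1=2 ✓
   6) CAS  T0:  M=3  r_T0=1 ✗
   7) LOAD T1:  M=3  r_T1=3
   8) LOAD T0:  M=3  r_T0=3
   9) CAS  T0:  M=4  r_T0=3 ✓
  10) CAS  T1:  M=4  r_T1=3 ✗
  11) LOAD T1:  M=4  r_T1=4
  12) CAS  T1:  M=5  r_T1=4 ✓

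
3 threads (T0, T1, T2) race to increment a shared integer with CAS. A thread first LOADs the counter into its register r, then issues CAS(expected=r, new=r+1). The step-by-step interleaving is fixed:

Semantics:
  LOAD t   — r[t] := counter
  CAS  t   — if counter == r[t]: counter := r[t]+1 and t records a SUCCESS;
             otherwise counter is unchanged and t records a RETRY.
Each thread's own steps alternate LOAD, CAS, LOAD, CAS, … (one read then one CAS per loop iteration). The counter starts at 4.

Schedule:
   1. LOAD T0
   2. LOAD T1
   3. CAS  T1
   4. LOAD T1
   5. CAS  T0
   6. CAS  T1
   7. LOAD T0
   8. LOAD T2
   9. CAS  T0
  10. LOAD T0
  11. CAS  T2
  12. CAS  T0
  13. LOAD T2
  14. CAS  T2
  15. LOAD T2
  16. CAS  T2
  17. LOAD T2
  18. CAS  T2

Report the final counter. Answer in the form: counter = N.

[1] T0.load  rd  (counter 4, T0.r 4)
[2] T1.load  rd  (counter 4, T1.r 4)
[3] T1.cas  hit  (counter 5, T1.r 4)
[4] T1.load  rd  (counter 5, T1.r 5)
[5] T0.cas  miss  (counter 5, T0.r 4)
[6] T1.cas  hit  (counter 6, T1.r 5)
[7] T0.load  rd  (counter 6, T0.r 6)
[8] T2.load  rd  (counter 6, T2.r 6)
[9] T0.cas  hit  (counter 7, T0.r 6)
[10] T0.load  rd  (counter 7, T0.r 7)
[11] T2.cas  miss  (counter 7, T2.r 6)
[12] T0.cas  hit  (counter 8, T0.r 7)
[13] T2.load  rd  (counter 8, T2.r 8)
[14] T2.cas  hit  (counter 9, T2.r 8)
[15] T2.load  rd  (counter 9, T2.r 9)
[16] T2.cas  hit  (counter 10, T2.r 9)
[17] T2.load  rd  (counter 10, T2.r 10)
[18] T2.cas  hit  (counter 11, T2.r 10)

counter = 11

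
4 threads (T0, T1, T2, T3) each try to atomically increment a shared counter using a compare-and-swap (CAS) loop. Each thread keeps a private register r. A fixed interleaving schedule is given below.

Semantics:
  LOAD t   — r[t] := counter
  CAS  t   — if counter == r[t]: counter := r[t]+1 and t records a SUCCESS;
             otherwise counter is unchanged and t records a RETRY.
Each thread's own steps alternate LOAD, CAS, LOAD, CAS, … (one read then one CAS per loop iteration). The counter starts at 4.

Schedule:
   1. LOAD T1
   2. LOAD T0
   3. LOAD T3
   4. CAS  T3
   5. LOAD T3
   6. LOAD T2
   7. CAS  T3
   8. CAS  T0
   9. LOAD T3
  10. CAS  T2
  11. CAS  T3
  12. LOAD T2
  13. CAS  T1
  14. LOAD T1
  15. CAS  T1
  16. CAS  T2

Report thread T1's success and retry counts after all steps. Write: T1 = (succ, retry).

step 1: T1 LOAD ⇒ load; ctr=4 reg=4
step 2: T0 LOAD ⇒ load; ctr=4 reg=4
step 3: T3 LOAD ⇒ load; ctr=4 reg=4
step 4: T3 CAS ⇒ ok; ctr=5 reg=4
step 5: T3 LOAD ⇒ load; ctr=5 reg=5
step 6: T2 LOAD ⇒ load; ctr=5 reg=5
step 7: T3 CAS ⇒ ok; ctr=6 reg=5
step 8: T0 CAS ⇒ retry; ctr=6 reg=4
step 9: T3 LOAD ⇒ load; ctr=6 reg=6
step 10: T2 CAS ⇒ retry; ctr=6 reg=5
step 11: T3 CAS ⇒ ok; ctr=7 reg=6
step 12: T2 LOAD ⇒ load; ctr=7 reg=7
step 13: T1 CAS ⇒ retry; ctr=7 reg=4
step 14: T1 LOAD ⇒ load; ctr=7 reg=7
step 15: T1 CAS ⇒ ok; ctr=8 reg=7
step 16: T2 CAS ⇒ retry; ctr=8 reg=7

T1 = (1, 1)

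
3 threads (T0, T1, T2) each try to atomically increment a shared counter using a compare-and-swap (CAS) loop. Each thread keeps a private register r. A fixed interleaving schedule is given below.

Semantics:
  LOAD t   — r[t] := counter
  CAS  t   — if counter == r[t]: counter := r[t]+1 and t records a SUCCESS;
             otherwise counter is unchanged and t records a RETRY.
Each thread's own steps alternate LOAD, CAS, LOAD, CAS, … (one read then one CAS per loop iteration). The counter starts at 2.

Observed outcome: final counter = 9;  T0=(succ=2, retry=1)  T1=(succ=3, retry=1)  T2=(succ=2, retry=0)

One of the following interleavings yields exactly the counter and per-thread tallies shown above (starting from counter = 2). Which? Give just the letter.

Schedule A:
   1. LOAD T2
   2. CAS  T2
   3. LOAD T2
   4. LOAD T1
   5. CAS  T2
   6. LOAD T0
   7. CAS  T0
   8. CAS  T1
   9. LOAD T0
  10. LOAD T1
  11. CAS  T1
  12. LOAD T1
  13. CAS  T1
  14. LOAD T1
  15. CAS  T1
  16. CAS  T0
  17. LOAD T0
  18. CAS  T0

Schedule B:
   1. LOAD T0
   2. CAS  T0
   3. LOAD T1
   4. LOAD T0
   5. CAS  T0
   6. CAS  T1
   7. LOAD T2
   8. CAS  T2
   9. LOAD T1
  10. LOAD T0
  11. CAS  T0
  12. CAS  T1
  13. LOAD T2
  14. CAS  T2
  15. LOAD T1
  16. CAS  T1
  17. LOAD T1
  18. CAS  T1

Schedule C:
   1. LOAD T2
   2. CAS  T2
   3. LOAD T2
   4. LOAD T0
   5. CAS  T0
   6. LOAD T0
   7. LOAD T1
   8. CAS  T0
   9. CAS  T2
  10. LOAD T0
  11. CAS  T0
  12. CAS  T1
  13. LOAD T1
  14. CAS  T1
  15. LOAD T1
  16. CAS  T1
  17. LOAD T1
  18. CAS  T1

A

Tracing schedule A:
[1] T2.load  rd  (counter 2, T2.r 2)
[2] T2.cas  hit  (counter 3, T2.r 2)
[3] T2.load  rd  (counter 3, T2.r 3)
[4] T1.load  rd  (counter 3, T1.r 3)
[5] T2.cas  hit  (counter 4, T2.r 3)
[6] T0.load  rd  (counter 4, T0.r 4)
[7] T0.cas  hit  (counter 5, T0.r 4)
[8] T1.cas  miss  (counter 5, T1.r 3)
[9] T0.load  rd  (counter 5, T0.r 5)
[10] T1.load  rd  (counter 5, T1.r 5)
[11] T1.cas  hit  (counter 6, T1.r 5)
[12] T1.load  rd  (counter 6, T1.r 6)
[13] T1.cas  hit  (counter 7, T1.r 6)
[14] T1.load  rd  (counter 7, T1.r 7)
[15] T1.cas  hit  (counter 8, T1.r 7)
[16] T0.cas  miss  (counter 8, T0.r 5)
[17] T0.load  rd  (counter 8, T0.r 8)
[18] T0.cas  hit  (counter 9, T0.r 8)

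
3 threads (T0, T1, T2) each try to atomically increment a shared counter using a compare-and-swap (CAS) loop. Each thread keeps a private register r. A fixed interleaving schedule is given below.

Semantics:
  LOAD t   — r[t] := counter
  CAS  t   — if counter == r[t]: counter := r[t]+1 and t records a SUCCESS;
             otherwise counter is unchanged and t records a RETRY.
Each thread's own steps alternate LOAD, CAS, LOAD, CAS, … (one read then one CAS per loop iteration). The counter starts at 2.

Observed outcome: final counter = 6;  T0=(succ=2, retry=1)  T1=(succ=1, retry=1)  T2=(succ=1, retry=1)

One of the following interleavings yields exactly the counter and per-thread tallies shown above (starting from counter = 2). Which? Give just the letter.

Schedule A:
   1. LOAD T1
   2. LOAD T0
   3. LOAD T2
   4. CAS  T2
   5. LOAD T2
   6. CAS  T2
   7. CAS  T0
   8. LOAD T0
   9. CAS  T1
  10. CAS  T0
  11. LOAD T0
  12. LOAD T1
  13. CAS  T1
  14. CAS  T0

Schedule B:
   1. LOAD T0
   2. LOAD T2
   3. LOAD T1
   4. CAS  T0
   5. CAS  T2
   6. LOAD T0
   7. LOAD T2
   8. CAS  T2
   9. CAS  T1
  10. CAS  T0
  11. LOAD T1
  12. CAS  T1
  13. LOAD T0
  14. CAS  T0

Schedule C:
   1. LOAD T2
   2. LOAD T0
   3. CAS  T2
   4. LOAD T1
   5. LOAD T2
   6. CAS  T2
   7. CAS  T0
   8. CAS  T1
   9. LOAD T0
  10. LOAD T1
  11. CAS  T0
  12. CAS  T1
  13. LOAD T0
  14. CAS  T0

B

Run B:
step 1: T0 LOAD ⇒ load; ctr=2 reg=2
step 2: T2 LOAD ⇒ load; ctr=2 reg=2
step 3: T1 LOAD ⇒ load; ctr=2 reg=2
step 4: T0 CAS ⇒ ok; ctr=3 reg=2
step 5: T2 CAS ⇒ retry; ctr=3 reg=2
step 6: T0 LOAD ⇒ load; ctr=3 reg=3
step 7: T2 LOAD ⇒ load; ctr=3 reg=3
step 8: T2 CAS ⇒ ok; ctr=4 reg=3
step 9: T1 CAS ⇒ retry; ctr=4 reg=2
step 10: T0 CAS ⇒ retry; ctr=4 reg=3
step 11: T1 LOAD ⇒ load; ctr=4 reg=4
step 12: T1 CAS ⇒ ok; ctr=5 reg=4
step 13: T0 LOAD ⇒ load; ctr=5 reg=5
step 14: T0 CAS ⇒ ok; ctr=6 reg=5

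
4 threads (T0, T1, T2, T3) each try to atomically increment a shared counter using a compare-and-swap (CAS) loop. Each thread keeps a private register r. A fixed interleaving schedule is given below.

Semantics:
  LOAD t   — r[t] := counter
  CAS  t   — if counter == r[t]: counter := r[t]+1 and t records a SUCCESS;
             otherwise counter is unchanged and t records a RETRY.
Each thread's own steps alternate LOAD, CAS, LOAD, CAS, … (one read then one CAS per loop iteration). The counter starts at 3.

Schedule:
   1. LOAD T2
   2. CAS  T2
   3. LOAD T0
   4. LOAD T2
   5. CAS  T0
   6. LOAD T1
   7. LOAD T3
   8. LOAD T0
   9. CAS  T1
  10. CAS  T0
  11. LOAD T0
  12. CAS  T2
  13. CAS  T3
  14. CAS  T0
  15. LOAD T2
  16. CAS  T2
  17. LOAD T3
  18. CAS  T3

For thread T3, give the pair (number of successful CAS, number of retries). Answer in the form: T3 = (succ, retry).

T3 = (1, 1)

T2 LOAD — after: cnt=3, r=3 — load
T2 CAS — after: cnt=4, r=3 — ok
T0 LOAD — after: cnt=4, r=4 — load
T2 LOAD — after: cnt=4, r=4 — load
T0 CAS — after: cnt=5, r=4 — ok
T1 LOAD — after: cnt=5, r=5 — load
T3 LOAD — after: cnt=5, r=5 — load
T0 LOAD — after: cnt=5, r=5 — load
T1 CAS — after: cnt=6, r=5 — ok
T0 CAS — after: cnt=6, r=5 — retry
T0 LOAD — after: cnt=6, r=6 — load
T2 CAS — after: cnt=6, r=4 — retry
T3 CAS — after: cnt=6, r=5 — retry
T0 CAS — after: cnt=7, r=6 — ok
T2 LOAD — after: cnt=7, r=7 — load
T2 CAS — after: cnt=8, r=7 — ok
T3 LOAD — after: cnt=8, r=8 — load
T3 CAS — after: cnt=9, r=8 — ok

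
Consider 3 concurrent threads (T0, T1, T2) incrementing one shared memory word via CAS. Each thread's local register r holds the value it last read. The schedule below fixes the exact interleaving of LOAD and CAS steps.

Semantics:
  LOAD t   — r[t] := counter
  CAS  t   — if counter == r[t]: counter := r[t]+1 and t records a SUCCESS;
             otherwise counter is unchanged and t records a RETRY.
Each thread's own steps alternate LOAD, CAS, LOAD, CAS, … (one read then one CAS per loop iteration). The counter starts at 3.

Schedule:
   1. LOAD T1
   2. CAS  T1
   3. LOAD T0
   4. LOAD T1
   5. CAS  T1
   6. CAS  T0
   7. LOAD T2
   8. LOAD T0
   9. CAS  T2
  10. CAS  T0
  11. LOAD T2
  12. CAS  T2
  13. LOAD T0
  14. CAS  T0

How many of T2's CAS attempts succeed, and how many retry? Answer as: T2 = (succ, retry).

T2 = (2, 0)

   1) LOAD T1:  M=3  r_T1=3
   2) CAS  T1:  M=4  r_T1=3 ✓
   3) LOAD T0:  M=4  r_T0=4
   4) LOAD T1:  M=4  r_T1=4
   5) CAS  T1:  M=5  r_T1=4 ✓
   6) CAS  T0:  M=5  r_T0=4 ✗
   7) LOAD T2:  M=5  r_T2=5
   8) LOAD T0:  M=5  r_T0=5
   9) CAS  T2:  M=6  r_T2=5 ✓
  10) CAS  T0:  M=6  r_T0=5 ✗
  11) LOAD T2:  M=6  r_T2=6
  12) CAS  T2:  M=7  r_T2=6 ✓
  13) LOAD T0:  M=7  r_T0=7
  14) CAS  T0:  M=8  r_T0=7 ✓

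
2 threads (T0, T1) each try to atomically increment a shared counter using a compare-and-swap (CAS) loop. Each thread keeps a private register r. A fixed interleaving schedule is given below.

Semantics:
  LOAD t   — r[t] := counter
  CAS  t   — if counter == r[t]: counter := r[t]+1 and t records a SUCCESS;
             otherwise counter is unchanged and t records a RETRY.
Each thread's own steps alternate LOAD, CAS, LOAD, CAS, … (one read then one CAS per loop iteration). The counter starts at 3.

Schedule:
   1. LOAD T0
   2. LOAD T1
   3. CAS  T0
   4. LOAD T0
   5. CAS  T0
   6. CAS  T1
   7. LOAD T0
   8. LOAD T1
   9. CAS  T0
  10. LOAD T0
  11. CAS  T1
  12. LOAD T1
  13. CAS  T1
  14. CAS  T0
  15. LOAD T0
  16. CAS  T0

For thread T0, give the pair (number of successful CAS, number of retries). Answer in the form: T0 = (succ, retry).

[1] T0.load  rd  (counter 3, T0.r 3)
[2] T1.load  rd  (counter 3, T1.r 3)
[3] T0.cas  hit  (counter 4, T0.r 3)
[4] T0.load  rd  (counter 4, T0.r 4)
[5] T0.cas  hit  (counter 5, T0.r 4)
[6] T1.cas  miss  (counter 5, T1.r 3)
[7] T0.load  rd  (counter 5, T0.r 5)
[8] T1.load  rd  (counter 5, T1.r 5)
[9] T0.cas  hit  (counter 6, T0.r 5)
[10] T0.load  rd  (counter 6, T0.r 6)
[11] T1.cas  miss  (counter 6, T1.r 5)
[12] T1.load  rd  (counter 6, T1.r 6)
[13] T1.cas  hit  (counter 7, T1.r 6)
[14] T0.cas  miss  (counter 7, T0.r 6)
[15] T0.load  rd  (counter 7, T0.r 7)
[16] T0.cas  hit  (counter 8, T0.r 7)

T0 = (4, 1)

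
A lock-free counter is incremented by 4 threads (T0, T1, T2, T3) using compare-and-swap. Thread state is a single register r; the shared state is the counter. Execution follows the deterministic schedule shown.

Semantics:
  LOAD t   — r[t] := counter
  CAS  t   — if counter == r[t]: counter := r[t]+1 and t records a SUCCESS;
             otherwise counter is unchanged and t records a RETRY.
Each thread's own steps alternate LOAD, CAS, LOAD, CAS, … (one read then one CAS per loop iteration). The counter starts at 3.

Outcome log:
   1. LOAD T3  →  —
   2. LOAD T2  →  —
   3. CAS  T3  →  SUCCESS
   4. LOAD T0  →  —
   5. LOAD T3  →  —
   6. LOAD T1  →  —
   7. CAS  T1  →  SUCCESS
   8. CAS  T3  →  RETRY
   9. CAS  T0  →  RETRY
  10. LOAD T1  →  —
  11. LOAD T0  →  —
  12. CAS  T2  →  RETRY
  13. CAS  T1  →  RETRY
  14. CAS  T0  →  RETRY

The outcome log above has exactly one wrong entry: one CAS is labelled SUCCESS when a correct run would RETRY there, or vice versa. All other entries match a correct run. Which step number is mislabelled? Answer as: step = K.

step = 13

Re-executing:
T3 LOAD — after: cnt=3, r=3 — load
T2 LOAD — after: cnt=3, r=3 — load
T3 CAS — after: cnt=4, r=3 — ok
T0 LOAD — after: cnt=4, r=4 — load
T3 LOAD — after: cnt=4, r=4 — load
T1 LOAD — after: cnt=4, r=4 — load
T1 CAS — after: cnt=5, r=4 — ok
T3 CAS — after: cnt=5, r=4 — retry
T0 CAS — after: cnt=5, r=4 — retry
T1 LOAD — after: cnt=5, r=5 — load
T0 LOAD — after: cnt=5, r=5 — load
T2 CAS — after: cnt=5, r=3 — retry
T1 CAS — after: cnt=6, r=5 — ok
T0 CAS — after: cnt=6, r=5 — retry
Flip is step 13.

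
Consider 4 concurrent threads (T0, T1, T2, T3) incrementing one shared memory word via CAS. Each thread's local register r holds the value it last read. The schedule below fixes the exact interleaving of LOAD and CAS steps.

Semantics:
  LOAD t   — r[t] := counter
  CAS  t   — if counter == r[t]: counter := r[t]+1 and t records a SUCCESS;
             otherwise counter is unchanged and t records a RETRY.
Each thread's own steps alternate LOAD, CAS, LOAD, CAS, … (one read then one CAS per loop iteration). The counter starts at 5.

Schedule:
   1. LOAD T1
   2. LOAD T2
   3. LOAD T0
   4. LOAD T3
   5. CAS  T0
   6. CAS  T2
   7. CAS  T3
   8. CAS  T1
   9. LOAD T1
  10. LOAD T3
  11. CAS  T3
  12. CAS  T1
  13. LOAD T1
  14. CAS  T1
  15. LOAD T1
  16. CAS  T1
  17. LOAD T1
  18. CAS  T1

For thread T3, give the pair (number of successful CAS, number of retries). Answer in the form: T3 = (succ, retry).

T3 = (1, 1)

#1 T1 reads 5
#2 T2 reads 5
#3 T0 reads 5
#4 T3 reads 5
#5 T0 CAS(5→6) writes; counter now 6
#6 T2 CAS(5→6) fails; counter now 6
#7 T3 CAS(5→6) fails; counter now 6
#8 T1 CAS(5→6) fails; counter now 6
#9 T1 reads 6
#10 T3 reads 6
#11 T3 CAS(6→7) writes; counter now 7
#12 T1 CAS(6→7) fails; counter now 7
#13 T1 reads 7
#14 T1 CAS(7→8) writes; counter now 8
#15 T1 reads 8
#16 T1 CAS(8→9) writes; counter now 9
#17 T1 reads 9
#18 T1 CAS(9→10) writes; counter now 10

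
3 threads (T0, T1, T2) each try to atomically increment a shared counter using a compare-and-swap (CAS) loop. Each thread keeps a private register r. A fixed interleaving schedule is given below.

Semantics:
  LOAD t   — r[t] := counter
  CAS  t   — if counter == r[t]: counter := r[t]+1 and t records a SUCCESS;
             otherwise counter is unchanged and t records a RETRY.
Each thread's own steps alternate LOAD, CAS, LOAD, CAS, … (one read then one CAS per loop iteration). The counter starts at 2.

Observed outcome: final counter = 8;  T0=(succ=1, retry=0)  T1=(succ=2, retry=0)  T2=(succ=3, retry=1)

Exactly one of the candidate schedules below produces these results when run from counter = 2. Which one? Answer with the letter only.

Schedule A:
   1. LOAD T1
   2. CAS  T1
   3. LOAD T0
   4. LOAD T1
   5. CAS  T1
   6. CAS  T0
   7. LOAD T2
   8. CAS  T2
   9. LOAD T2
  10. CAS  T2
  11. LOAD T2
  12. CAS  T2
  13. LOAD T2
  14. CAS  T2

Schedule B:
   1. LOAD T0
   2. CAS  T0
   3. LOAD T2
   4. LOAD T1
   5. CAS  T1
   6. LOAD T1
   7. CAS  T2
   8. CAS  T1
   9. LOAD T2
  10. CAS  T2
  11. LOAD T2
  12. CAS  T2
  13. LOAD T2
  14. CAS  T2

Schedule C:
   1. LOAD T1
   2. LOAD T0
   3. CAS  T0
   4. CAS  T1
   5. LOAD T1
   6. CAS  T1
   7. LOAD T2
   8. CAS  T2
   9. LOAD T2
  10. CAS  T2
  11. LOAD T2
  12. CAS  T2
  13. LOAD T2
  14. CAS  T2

B

Simulating candidate B:
step 1: T0 LOAD ⇒ load; ctr=2 reg=2
step 2: T0 CAS ⇒ ok; ctr=3 reg=2
step 3: T2 LOAD ⇒ load; ctr=3 reg=3
step 4: T1 LOAD ⇒ load; ctr=3 reg=3
step 5: T1 CAS ⇒ ok; ctr=4 reg=3
step 6: T1 LOAD ⇒ load; ctr=4 reg=4
step 7: T2 CAS ⇒ retry; ctr=4 reg=3
step 8: T1 CAS ⇒ ok; ctr=5 reg=4
step 9: T2 LOAD ⇒ load; ctr=5 reg=5
step 10: T2 CAS ⇒ ok; ctr=6 reg=5
step 11: T2 LOAD ⇒ load; ctr=6 reg=6
step 12: T2 CAS ⇒ ok; ctr=7 reg=6
step 13: T2 LOAD ⇒ load; ctr=7 reg=7
step 14: T2 CAS ⇒ ok; ctr=8 reg=7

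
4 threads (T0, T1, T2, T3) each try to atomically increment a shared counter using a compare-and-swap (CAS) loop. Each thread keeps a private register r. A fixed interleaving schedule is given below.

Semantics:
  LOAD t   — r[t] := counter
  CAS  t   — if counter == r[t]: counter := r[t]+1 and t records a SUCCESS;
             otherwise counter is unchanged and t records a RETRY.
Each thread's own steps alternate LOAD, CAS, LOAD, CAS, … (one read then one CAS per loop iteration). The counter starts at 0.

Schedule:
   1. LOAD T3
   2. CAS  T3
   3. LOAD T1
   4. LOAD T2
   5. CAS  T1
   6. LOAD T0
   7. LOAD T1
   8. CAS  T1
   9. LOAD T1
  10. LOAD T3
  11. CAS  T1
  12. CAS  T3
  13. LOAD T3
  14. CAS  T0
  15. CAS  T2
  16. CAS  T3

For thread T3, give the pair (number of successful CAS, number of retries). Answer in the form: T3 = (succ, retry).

T3 = (2, 1)

1. LOAD T3 → mem=0 r[T3]=0 [LOAD]
2. CAS T3 → mem=1 r[T3]=0 [OK]
3. LOAD T1 → mem=1 r[T1]=1 [LOAD]
4. LOAD T2 → mem=1 r[T2]=1 [LOAD]
5. CAS T1 → mem=2 r[T1]=1 [OK]
6. LOAD T0 → mem=2 r[T0]=2 [LOAD]
7. LOAD T1 → mem=2 r[T1]=2 [LOAD]
8. CAS T1 → mem=3 r[T1]=2 [OK]
9. LOAD T1 → mem=3 r[T1]=3 [LOAD]
10. LOAD T3 → mem=3 r[T3]=3 [LOAD]
11. CAS T1 → mem=4 r[T1]=3 [OK]
12. CAS T3 → mem=4 r[T3]=3 [RETRY]
13. LOAD T3 → mem=4 r[T3]=4 [LOAD]
14. CAS T0 → mem=4 r[T0]=2 [RETRY]
15. CAS T2 → mem=4 r[T2]=1 [RETRY]
16. CAS T3 → mem=5 r[T3]=4 [OK]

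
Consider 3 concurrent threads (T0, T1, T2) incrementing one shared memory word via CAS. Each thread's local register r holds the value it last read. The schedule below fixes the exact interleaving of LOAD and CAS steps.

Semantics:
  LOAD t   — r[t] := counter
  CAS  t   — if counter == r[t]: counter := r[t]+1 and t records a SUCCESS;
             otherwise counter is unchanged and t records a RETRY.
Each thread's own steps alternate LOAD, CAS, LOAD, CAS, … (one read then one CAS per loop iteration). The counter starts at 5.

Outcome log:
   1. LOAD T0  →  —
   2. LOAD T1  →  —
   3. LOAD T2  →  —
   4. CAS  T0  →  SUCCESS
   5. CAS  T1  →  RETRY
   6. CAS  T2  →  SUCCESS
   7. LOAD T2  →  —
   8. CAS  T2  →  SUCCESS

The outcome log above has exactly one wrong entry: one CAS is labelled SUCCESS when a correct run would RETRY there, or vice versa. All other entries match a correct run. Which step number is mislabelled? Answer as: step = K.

step = 6

Reference trace:
#1 T0 reads 5
#2 T1 reads 5
#3 T2 reads 5
#4 T0 CAS(5→6) writes; counter now 6
#5 T1 CAS(5→6) fails; counter now 6
#6 T2 CAS(5→6) fails; counter now 6
#7 T2 reads 6
#8 T2 CAS(6→7) writes; counter now 7
Flip is step 6.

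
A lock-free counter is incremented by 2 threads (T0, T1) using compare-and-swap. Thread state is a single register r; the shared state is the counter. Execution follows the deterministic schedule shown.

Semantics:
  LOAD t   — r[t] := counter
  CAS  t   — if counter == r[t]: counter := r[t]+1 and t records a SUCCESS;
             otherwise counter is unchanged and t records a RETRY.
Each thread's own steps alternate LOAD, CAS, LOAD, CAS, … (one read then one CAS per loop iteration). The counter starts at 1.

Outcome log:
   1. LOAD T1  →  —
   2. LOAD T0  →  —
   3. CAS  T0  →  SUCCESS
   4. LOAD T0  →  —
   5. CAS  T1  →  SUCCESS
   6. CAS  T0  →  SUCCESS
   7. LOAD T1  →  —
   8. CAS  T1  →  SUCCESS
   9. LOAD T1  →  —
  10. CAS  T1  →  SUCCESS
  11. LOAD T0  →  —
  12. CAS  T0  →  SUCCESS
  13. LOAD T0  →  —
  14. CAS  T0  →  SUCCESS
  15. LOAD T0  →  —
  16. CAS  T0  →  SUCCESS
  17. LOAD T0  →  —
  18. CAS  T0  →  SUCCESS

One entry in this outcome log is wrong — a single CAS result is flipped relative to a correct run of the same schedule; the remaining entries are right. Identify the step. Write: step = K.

step = 5

Re-executing:
#1 T1 reads 1
#2 T0 reads 1
#3 T0 CAS(1→2) writes; counter now 2
#4 T0 reads 2
#5 T1 CAS(1→2) fails; counter now 2
#6 T0 CAS(2→3) writes; counter now 3
#7 T1 reads 3
#8 T1 CAS(3→4) writes; counter now 4
#9 T1 reads 4
#10 T1 CAS(4→5) writes; counter now 5
#11 T0 reads 5
#12 T0 CAS(5→6) writes; counter now 6
#13 T0 reads 6
#14 T0 CAS(6→7) writes; counter now 7
#15 T0 reads 7
#16 T0 CAS(7→8) writes; counter now 8
#17 T0 reads 8
#18 T0 CAS(8→9) writes; counter now 9
Flip is step 5.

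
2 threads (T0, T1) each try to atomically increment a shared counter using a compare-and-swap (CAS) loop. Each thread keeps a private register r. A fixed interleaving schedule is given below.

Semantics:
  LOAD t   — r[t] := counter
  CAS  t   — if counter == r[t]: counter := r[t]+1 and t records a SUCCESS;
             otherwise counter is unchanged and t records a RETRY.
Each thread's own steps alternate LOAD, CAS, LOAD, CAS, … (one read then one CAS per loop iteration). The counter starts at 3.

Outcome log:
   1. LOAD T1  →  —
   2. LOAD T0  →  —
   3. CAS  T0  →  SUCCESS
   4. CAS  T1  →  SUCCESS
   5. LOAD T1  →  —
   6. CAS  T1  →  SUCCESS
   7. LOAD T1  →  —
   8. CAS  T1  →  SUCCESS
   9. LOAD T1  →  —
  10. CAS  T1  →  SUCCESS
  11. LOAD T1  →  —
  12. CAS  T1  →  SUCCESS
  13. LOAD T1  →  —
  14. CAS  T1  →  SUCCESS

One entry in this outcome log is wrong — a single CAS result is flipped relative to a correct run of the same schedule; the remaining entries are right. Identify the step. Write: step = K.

Reference trace:
step 1: T1 LOAD ⇒ load; ctr=3 reg=3
step 2: T0 LOAD ⇒ load; ctr=3 reg=3
step 3: T0 CAS ⇒ ok; ctr=4 reg=3
step 4: T1 CAS ⇒ retry; ctr=4 reg=3
step 5: T1 LOAD ⇒ load; ctr=4 reg=4
step 6: T1 CAS ⇒ ok; ctr=5 reg=4
step 7: T1 LOAD ⇒ load; ctr=5 reg=5
step 8: T1 CAS ⇒ ok; ctr=6 reg=5
step 9: T1 LOAD ⇒ load; ctr=6 reg=6
step 10: T1 CAS ⇒ ok; ctr=7 reg=6
step 11: T1 LOAD ⇒ load; ctr=7 reg=7
step 12: T1 CAS ⇒ ok; ctr=8 reg=7
step 13: T1 LOAD ⇒ load; ctr=8 reg=8
step 14: T1 CAS ⇒ ok; ctr=9 reg=8
Mismatch at 4.

step = 4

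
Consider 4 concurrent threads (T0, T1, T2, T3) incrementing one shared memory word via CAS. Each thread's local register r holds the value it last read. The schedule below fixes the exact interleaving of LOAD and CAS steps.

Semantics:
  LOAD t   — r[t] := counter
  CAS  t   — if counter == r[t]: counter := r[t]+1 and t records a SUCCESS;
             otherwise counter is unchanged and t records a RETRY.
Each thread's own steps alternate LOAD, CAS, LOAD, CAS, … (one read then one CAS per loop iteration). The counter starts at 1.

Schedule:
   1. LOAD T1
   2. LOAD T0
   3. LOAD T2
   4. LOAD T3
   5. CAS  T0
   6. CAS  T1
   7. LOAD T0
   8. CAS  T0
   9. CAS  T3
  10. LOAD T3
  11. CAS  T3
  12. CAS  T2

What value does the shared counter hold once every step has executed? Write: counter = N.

counter = 4

#1 T1 reads 1
#2 T0 reads 1
#3 T2 reads 1
#4 T3 reads 1
#5 T0 CAS(1→2) writes; counter now 2
#6 T1 CAS(1→2) fails; counter now 2
#7 T0 reads 2
#8 T0 CAS(2→3) writes; counter now 3
#9 T3 CAS(1→2) fails; counter now 3
#10 T3 reads 3
#11 T3 CAS(3→4) writes; counter now 4
#12 T2 CAS(1→2) fails; counter now 4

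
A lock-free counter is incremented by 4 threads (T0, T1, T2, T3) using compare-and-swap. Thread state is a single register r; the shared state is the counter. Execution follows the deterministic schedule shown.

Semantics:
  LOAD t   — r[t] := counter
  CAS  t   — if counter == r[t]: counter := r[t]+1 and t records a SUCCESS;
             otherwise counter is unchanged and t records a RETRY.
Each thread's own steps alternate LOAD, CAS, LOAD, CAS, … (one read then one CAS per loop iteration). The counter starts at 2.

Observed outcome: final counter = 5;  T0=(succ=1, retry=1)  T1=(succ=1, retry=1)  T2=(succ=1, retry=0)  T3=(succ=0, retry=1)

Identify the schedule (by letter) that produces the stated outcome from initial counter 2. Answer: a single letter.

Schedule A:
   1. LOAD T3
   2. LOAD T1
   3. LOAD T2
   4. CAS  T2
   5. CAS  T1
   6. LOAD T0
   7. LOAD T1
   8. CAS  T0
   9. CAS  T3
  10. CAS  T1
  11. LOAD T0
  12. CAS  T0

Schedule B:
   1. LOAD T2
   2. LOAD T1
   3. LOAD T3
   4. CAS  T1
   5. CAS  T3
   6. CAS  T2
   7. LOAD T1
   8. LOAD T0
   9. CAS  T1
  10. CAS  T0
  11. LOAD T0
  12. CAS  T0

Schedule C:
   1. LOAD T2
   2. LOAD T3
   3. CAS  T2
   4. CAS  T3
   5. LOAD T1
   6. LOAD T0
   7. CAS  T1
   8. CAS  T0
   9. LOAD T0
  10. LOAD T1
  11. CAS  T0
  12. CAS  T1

C

Tracing schedule C:
[1] T2.load  rd  (counter 2, T2.r 2)
[2] T3.load  rd  (counter 2, T3.r 2)
[3] T2.cas  hit  (counter 3, T2.r 2)
[4] T3.cas  miss  (counter 3, T3.r 2)
[5] T1.load  rd  (counter 3, T1.r 3)
[6] T0.load  rd  (counter 3, T0.r 3)
[7] T1.cas  hit  (counter 4, T1.r 3)
[8] T0.cas  miss  (counter 4, T0.r 3)
[9] T0.load  rd  (counter 4, T0.r 4)
[10] T1.load  rd  (counter 4, T1.r 4)
[11] T0.cas  hit  (counter 5, T0.r 4)
[12] T1.cas  miss  (counter 5, T1.r 4)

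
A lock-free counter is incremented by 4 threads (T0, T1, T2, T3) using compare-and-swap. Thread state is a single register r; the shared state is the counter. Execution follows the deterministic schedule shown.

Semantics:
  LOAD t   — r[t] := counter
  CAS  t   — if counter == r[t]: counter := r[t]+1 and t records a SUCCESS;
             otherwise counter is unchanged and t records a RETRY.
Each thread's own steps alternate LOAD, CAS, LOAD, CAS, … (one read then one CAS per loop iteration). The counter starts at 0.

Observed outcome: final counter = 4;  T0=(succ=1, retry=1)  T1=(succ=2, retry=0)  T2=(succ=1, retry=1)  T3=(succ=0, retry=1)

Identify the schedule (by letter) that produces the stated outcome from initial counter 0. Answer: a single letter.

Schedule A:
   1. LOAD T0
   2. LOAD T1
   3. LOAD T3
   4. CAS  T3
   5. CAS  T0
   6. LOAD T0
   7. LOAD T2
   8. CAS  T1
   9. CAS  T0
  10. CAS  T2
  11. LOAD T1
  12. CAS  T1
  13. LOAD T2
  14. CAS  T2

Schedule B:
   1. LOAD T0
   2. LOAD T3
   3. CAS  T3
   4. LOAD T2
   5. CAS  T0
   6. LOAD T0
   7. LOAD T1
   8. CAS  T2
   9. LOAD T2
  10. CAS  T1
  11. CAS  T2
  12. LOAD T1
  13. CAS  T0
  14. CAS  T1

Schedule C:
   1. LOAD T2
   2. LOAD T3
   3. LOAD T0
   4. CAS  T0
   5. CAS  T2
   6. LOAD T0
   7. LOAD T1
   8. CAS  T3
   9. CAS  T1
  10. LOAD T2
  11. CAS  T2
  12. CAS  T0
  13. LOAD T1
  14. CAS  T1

Tracing schedule C:
[1] T2.load  rd  (counter 0, T2.r 0)
[2] T3.load  rd  (counter 0, T3.r 0)
[3] T0.load  rd  (counter 0, T0.r 0)
[4] T0.cas  hit  (counter 1, T0.r 0)
[5] T2.cas  miss  (counter 1, T2.r 0)
[6] T0.load  rd  (counter 1, T0.r 1)
[7] T1.load  rd  (counter 1, T1.r 1)
[8] T3.cas  miss  (counter 1, T3.r 0)
[9] T1.cas  hit  (counter 2, T1.r 1)
[10] T2.load  rd  (counter 2, T2.r 2)
[11] T2.cas  hit  (counter 3, T2.r 2)
[12] T0.cas  miss  (counter 3, T0.r 1)
[13] T1.load  rd  (counter 3, T1.r 3)
[14] T1.cas  hit  (counter 4, T1.r 3)

C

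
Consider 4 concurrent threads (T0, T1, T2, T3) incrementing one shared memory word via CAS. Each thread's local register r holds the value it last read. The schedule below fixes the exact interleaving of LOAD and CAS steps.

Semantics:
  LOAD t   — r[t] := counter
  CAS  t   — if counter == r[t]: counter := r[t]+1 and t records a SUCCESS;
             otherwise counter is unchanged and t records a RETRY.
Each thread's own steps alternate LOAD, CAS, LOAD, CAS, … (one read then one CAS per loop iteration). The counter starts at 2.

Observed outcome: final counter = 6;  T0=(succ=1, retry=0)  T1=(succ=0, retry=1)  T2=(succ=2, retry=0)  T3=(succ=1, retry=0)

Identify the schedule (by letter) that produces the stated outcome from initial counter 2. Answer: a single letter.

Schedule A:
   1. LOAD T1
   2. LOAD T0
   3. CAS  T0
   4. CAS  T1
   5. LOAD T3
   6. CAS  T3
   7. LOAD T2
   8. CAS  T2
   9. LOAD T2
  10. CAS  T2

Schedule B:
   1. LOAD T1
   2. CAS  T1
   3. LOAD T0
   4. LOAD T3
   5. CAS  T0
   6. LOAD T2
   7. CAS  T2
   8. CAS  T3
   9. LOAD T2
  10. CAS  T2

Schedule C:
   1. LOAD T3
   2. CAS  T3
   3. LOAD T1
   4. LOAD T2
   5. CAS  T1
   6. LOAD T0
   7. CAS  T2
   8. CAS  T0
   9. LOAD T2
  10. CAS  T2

Simulating candidate A:
#1 T1 reads 2
#2 T0 reads 2
#3 T0 CAS(2→3) writes; counter now 3
#4 T1 CAS(2→3) fails; counter now 3
#5 T3 reads 3
#6 T3 CAS(3→4) writes; counter now 4
#7 T2 reads 4
#8 T2 CAS(4→5) writes; counter now 5
#9 T2 reads 5
#10 T2 CAS(5→6) writes; counter now 6

A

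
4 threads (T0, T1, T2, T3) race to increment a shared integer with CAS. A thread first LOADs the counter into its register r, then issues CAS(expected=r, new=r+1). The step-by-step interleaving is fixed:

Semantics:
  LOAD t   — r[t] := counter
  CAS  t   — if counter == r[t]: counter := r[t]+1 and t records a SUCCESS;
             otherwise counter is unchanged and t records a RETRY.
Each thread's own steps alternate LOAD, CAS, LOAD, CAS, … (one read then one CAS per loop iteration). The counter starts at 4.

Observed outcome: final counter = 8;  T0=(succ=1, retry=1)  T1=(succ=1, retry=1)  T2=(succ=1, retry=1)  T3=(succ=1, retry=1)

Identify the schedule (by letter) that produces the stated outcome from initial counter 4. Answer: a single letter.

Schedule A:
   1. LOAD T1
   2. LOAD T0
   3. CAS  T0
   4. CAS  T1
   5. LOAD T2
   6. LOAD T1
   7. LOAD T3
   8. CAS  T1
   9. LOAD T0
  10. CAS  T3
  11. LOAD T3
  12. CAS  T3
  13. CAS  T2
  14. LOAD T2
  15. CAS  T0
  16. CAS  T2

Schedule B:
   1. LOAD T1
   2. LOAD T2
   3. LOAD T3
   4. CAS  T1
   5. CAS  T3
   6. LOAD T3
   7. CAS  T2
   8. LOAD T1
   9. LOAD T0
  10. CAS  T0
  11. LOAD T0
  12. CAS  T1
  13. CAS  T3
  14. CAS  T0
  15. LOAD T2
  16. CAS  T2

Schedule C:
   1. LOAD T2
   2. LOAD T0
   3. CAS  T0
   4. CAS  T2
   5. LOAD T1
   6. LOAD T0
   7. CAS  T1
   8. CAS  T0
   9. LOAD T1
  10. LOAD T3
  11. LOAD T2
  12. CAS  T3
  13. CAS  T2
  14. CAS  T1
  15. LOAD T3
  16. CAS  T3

A

Tracing schedule A:
1. LOAD T1 → mem=4 r[T1]=4 [LOAD]
2. LOAD T0 → mem=4 r[T0]=4 [LOAD]
3. CAS T0 → mem=5 r[T0]=4 [OK]
4. CAS T1 → mem=5 r[T1]=4 [RETRY]
5. LOAD T2 → mem=5 r[T2]=5 [LOAD]
6. LOAD T1 → mem=5 r[T1]=5 [LOAD]
7. LOAD T3 → mem=5 r[T3]=5 [LOAD]
8. CAS T1 → mem=6 r[T1]=5 [OK]
9. LOAD T0 → mem=6 r[T0]=6 [LOAD]
10. CAS T3 → mem=6 r[T3]=5 [RETRY]
11. LOAD T3 → mem=6 r[T3]=6 [LOAD]
12. CAS T3 → mem=7 r[T3]=6 [OK]
13. CAS T2 → mem=7 r[T2]=5 [RETRY]
14. LOAD T2 → mem=7 r[T2]=7 [LOAD]
15. CAS T0 → mem=7 r[T0]=6 [RETRY]
16. CAS T2 → mem=8 r[T2]=7 [OK]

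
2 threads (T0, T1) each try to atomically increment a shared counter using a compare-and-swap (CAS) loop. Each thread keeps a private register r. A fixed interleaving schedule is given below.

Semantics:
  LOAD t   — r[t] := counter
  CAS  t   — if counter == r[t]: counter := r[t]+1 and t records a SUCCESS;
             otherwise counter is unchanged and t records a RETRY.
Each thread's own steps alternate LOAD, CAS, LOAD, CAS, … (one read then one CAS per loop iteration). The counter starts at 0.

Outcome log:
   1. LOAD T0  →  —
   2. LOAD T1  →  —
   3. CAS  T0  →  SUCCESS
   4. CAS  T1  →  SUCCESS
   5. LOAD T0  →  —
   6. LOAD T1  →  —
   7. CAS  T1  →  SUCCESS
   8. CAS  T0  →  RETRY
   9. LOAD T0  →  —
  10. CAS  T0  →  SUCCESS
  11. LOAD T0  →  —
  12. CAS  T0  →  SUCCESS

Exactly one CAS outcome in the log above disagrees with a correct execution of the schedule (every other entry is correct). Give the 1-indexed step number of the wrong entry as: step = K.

Reference trace:
step 1: T0 LOAD ⇒ load; ctr=0 reg=0
step 2: T1 LOAD ⇒ load; ctr=0 reg=0
step 3: T0 CAS ⇒ ok; ctr=1 reg=0
step 4: T1 CAS ⇒ retry; ctr=1 reg=0
step 5: T0 LOAD ⇒ load; ctr=1 reg=1
step 6: T1 LOAD ⇒ load; ctr=1 reg=1
step 7: T1 CAS ⇒ ok; ctr=2 reg=1
step 8: T0 CAS ⇒ retry; ctr=2 reg=1
step 9: T0 LOAD ⇒ load; ctr=2 reg=2
step 10: T0 CAS ⇒ ok; ctr=3 reg=2
step 11: T0 LOAD ⇒ load; ctr=3 reg=3
step 12: T0 CAS ⇒ ok; ctr=4 reg=3
Flip is step 4.

step = 4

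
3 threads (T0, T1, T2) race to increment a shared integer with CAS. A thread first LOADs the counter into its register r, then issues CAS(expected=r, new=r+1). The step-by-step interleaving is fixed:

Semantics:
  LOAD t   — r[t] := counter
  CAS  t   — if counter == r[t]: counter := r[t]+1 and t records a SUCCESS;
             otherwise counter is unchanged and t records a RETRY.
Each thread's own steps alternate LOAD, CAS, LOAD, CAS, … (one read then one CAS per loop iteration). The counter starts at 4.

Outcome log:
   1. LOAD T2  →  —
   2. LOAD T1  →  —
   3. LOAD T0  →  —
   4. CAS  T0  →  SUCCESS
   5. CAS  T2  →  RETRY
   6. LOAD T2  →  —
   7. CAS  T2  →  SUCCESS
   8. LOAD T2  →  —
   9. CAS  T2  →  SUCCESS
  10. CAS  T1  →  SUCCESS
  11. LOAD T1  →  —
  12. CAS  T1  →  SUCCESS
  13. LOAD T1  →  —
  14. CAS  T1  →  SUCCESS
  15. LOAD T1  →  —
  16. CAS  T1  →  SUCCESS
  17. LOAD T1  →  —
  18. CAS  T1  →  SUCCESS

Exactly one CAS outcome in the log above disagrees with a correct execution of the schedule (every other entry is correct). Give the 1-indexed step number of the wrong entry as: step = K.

Re-executing:
1. LOAD T2 → mem=4 r[T2]=4 [LOAD]
2. LOAD T1 → mem=4 r[T1]=4 [LOAD]
3. LOAD T0 → mem=4 r[T0]=4 [LOAD]
4. CAS T0 → mem=5 r[T0]=4 [OK]
5. CAS T2 → mem=5 r[T2]=4 [RETRY]
6. LOAD T2 → mem=5 r[T2]=5 [LOAD]
7. CAS T2 → mem=6 r[T2]=5 [OK]
8. LOAD T2 → mem=6 r[T2]=6 [LOAD]
9. CAS T2 → mem=7 r[T2]=6 [OK]
10. CAS T1 → mem=7 r[T1]=4 [RETRY]
11. LOAD T1 → mem=7 r[T1]=7 [LOAD]
12. CAS T1 → mem=8 r[T1]=7 [OK]
13. LOAD T1 → mem=8 r[T1]=8 [LOAD]
14. CAS T1 → mem=9 r[T1]=8 [OK]
15. LOAD T1 → mem=9 r[T1]=9 [LOAD]
16. CAS T1 → mem=10 r[T1]=9 [OK]
17. LOAD T1 → mem=10 r[T1]=10 [LOAD]
18. CAS T1 → mem=11 r[T1]=10 [OK]
Log disagrees first at step 10.

step = 10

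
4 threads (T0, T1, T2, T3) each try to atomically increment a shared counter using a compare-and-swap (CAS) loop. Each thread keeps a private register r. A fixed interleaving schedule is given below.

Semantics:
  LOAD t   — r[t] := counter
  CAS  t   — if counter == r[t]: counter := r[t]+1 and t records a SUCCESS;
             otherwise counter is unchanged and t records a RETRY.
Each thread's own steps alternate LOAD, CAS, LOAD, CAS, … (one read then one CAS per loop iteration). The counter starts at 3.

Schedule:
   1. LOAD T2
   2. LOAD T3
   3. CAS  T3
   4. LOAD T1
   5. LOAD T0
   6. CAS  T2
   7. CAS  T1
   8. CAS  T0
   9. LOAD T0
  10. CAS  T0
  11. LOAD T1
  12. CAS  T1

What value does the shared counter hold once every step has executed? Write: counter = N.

T2 LOAD — after: cnt=3, r=3 — load
T3 LOAD — after: cnt=3, r=3 — load
T3 CAS — after: cnt=4, r=3 — ok
T1 LOAD — after: cnt=4, r=4 — load
T0 LOAD — after: cnt=4, r=4 — load
T2 CAS — after: cnt=4, r=3 — retry
T1 CAS — after: cnt=5, r=4 — ok
T0 CAS — after: cnt=5, r=4 — retry
T0 LOAD — after: cnt=5, r=5 — load
T0 CAS — after: cnt=6, r=5 — ok
T1 LOAD — after: cnt=6, r=6 — load
T1 CAS — after: cnt=7, r=6 — ok

counter = 7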